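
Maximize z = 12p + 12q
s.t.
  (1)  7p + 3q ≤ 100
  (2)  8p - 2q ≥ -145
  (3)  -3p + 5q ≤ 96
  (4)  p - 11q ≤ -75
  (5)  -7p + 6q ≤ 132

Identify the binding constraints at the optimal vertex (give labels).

Extreme points and z = 12p + 12q:
  (53/11, 243/11) → z = 3552/11
  (175/16, 125/16) → z = 225
  (-84/17, 276/17) → z = 2304/17
  (-1002/71, 393/71) → z = -7308/71

The maximum is at (53/11, 243/11). Substituting into each constraint, equality holds for (1) and (3); the remaining constraints have slack.

(1) and (3)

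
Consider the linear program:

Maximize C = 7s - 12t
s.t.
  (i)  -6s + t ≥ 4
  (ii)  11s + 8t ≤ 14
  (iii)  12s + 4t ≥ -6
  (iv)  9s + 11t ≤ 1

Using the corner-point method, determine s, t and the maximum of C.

s = -11/18, t = 1/3, maximum C = -149/18

Corner points and C = 7s - 12t:
  (-11/18, 1/3) → C = -149/18
  (-43/75, 14/25) → C = -161/15
  (-35/48, 11/16) → C = -641/48

The optimum lies where -6s + t = 4 and 12s + 4t = -6.
Solving simultaneously gives s = -11/18, t = 1/3.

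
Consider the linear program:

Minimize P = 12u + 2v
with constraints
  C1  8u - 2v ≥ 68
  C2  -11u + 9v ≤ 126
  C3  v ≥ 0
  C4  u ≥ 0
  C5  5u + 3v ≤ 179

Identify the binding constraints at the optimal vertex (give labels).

C1 and C3

Feasible corners and P = 12u + 2v:
  (17/2, 0) → P = 102
  (281/17, 546/17) → P = 4464/17
  (179/5, 0) → P = 2148/5

The minimum is at (17/2, 0). Substituting into each constraint, equality holds for C1 and C3; the remaining constraints have slack.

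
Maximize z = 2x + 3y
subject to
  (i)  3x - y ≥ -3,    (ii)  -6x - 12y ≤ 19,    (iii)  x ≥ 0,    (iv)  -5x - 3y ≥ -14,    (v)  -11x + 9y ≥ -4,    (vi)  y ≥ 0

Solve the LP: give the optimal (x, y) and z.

x = 5/14, y = 57/14, maximum z = 181/14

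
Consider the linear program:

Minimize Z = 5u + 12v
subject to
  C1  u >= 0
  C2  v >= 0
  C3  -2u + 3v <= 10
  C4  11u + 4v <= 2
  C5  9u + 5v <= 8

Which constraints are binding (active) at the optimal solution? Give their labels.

C1 and C2

Extreme points and Z = 5u + 12v:
  (0, 0) → Z = 0
  (0, 1/2) → Z = 6
  (2/11, 0) → Z = 10/11

The minimum is at (0, 0). Substituting into each constraint, equality holds for C1 and C2; the remaining constraints have slack.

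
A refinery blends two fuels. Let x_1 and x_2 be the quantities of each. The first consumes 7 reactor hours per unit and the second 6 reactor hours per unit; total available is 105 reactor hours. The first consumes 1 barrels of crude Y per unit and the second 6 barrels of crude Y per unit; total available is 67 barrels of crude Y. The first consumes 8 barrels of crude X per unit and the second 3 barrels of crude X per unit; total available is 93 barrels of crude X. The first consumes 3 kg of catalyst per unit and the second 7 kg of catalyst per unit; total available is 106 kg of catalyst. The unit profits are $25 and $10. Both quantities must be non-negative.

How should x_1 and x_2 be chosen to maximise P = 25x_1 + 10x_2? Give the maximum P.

x_1 = 9, x_2 = 7, maximum P = 295

The optimum lies where 7x_1 + 6x_2 = 105 and 8x_1 + 3x_2 = 93.
Solving simultaneously gives x_1 = 9, x_2 = 7.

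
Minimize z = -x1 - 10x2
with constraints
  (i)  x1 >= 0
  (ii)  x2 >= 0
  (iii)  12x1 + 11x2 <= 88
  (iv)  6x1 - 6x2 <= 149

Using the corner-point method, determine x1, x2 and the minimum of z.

Feasible corners and z = -x1 - 10x2:
  (0, 0) → z = 0
  (0, 8) → z = -80
  (22/3, 0) → z = -22/3

The optimum lies where x1 = 0 and 12x1 + 11x2 = 88.
Solving simultaneously gives x1 = 0, x2 = 8.

x1 = 0, x2 = 8, minimum z = -80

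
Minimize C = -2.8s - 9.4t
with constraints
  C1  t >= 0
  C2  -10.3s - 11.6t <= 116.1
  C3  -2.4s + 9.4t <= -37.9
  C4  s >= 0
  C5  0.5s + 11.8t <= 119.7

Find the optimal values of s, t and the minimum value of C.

Feasible corners and C = -2.8s - 9.4t:
  (379/24, 0) → C = -2653/60
  (1197/5, 0) → C = -16758/25
  (78620/1651, 26833/3302) → C = -266347/1270

s = 239.4, t = 0, minimum C = -670.32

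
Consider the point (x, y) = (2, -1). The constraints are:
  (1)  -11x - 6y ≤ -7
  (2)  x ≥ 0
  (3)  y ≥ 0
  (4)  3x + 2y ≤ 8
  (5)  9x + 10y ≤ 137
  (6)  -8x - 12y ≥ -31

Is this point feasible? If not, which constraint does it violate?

Constraint (3): y = -1, which is not ≥ 0. All other constraints are satisfied.

not feasible — violates (3)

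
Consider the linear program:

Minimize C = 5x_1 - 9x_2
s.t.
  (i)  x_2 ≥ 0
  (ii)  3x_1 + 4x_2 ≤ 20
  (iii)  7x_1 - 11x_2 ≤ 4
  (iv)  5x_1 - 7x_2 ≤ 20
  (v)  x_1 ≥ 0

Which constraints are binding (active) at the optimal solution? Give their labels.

(ii) and (v)

Feasible corners and C = 5x_1 - 9x_2:
  (4/7, 0) → C = 20/7
  (0, 0) → C = 0
  (236/61, 128/61) → C = 28/61
  (0, 5) → C = -45

The minimum is at (0, 5). Substituting into each constraint, equality holds for (ii) and (v); the remaining constraints have slack.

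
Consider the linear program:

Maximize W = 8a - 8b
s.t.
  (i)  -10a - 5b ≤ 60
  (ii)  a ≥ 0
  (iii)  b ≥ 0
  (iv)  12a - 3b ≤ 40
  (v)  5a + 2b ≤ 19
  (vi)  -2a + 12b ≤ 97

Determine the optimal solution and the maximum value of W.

Extreme points and W = 8a - 8b:
  (0, 0) → W = 0
  (0, 97/12) → W = -194/3
  (10/3, 0) → W = 80/3
  (137/39, 28/39) → W = 872/39
  (17/32, 523/64) → W = -489/8

At the optimal vertex, b = 0 and 12a - 3b = 40.
Solving simultaneously gives a = 10/3, b = 0.

a = 10/3, b = 0, maximum W = 80/3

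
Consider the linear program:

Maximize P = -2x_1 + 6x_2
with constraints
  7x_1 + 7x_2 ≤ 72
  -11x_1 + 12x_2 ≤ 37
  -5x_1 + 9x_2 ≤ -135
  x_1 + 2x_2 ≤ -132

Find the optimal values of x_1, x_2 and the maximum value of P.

The feasible region is unbounded (it extends along (1, -1), (-12, -11)), but P strictly decreases along every unbounded feasible direction, so there is no improving ray and the maximum is attained at a vertex.

The binding constraints are -5x_1 + 9x_2 = -135 and x_1 + 2x_2 = -132.
Solving simultaneously gives x_1 = -918/19, x_2 = -795/19.

x_1 = -918/19, x_2 = -795/19, maximum P = -2934/19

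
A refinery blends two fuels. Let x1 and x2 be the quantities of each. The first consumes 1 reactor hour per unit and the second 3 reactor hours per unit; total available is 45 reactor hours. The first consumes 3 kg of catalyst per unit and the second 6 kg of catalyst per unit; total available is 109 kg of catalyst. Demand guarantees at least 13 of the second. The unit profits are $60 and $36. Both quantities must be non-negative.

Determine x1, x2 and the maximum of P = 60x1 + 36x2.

x1 = 6, x2 = 13, maximum P = 828

Vertices and P = 60x1 + 36x2:
  (0, 15) → P = 540
  (0, 13) → P = 468
  (6, 13) → P = 828

The optimum lies where x1 + 3x2 = 45 and x2 = 13.
Solving simultaneously gives x1 = 6, x2 = 13.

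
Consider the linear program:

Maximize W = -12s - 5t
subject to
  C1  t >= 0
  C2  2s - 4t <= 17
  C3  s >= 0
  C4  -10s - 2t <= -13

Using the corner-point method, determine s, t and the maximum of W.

s = 13/10, t = 0, maximum W = -78/5

Vertices and W = -12s - 5t:
  (17/2, 0) → W = -102
  (13/10, 0) → W = -78/5
  (0, 13/2) → W = -65/2
The feasible region is unbounded (it extends along (0, 1), (2, 1)), but W strictly decreases along every unbounded feasible direction, so there is no improving ray and the maximum is attained at a vertex.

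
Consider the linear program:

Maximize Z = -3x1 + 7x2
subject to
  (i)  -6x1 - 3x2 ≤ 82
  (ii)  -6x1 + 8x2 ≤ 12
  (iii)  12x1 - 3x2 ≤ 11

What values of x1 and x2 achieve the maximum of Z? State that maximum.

Vertices and Z = -3x1 + 7x2:
  (-346/33, -70/11) → Z = -144/11
  (-71/18, -175/9) → Z = -2237/18
  (62/39, 35/13) → Z = 183/13

The binding constraints are -6x1 + 8x2 = 12 and 12x1 - 3x2 = 11.
Solving simultaneously gives x1 = 62/39, x2 = 35/13.

x1 = 62/39, x2 = 35/13, maximum Z = 183/13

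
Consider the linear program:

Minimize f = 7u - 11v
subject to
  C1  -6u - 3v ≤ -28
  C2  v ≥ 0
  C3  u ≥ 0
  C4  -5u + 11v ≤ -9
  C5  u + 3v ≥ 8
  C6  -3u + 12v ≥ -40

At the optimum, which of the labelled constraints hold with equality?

Corner points and f = 7u - 11v:
  (8, 0) → f = 56
  (40/3, 0) → f = 280/3
  (115/26, 31/26) → f = 232/13
The feasible region is unbounded (it extends along (4, 1), (11, 5)), but f strictly increases along every unbounded feasible direction, so there is no improving ray and the minimum is attained at a vertex.

The minimum is at (115/26, 31/26). Substituting into each constraint, equality holds for C4 and C5; the remaining constraints have slack.

C4 and C5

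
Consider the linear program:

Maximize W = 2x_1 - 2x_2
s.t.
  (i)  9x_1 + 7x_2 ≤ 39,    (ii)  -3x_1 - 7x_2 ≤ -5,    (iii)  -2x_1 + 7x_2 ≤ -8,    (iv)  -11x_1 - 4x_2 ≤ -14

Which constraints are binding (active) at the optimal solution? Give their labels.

Corner points and W = 2x_1 - 2x_2:
  (17/3, -12/7) → W = 310/21
  (47/11, 6/77) → W = 646/77
  (13/5, -2/5) → W = 6

The maximum is at (17/3, -12/7). Substituting into each constraint, equality holds for (i) and (ii); the remaining constraints have slack.

(i) and (ii)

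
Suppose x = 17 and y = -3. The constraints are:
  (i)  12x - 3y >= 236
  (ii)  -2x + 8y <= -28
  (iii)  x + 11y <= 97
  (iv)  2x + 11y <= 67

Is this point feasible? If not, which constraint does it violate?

Constraint (i): 12x - 3y = 213, which is not ≥ 236. All other constraints are satisfied.

not feasible — violates (i)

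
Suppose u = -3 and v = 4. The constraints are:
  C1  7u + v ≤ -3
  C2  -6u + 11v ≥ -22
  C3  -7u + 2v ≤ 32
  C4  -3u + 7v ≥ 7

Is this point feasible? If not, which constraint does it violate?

feasible

C1: -17 ≤ -3 ✓
C2: 62 ≥ -22 ✓
C3: 29 ≤ 32 ✓
C4: 37 ≥ 7 ✓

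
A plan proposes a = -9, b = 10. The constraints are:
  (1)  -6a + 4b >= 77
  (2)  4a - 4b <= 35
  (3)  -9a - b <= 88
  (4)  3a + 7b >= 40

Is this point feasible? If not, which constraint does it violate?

feasible

(1): 94 ≥ 77 ✓
(2): -76 ≤ 35 ✓
(3): 71 ≤ 88 ✓
(4): 43 ≥ 40 ✓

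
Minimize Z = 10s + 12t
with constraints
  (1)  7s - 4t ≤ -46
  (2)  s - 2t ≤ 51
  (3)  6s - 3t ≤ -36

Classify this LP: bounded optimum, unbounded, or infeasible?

From the feasible point (-148/5, -403/10), moving in the direction (-2, -1) keeps every constraint satisfied while Z decreases without bound.

unbounded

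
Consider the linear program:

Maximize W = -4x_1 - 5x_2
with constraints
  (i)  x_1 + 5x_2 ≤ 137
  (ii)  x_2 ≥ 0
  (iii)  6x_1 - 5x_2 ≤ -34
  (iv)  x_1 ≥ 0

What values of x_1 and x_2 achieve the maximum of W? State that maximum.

Feasible corners and W = -4x_1 - 5x_2:
  (103/7, 856/35) → W = -1268/7
  (0, 137/5) → W = -137
  (0, 34/5) → W = -34

The optimum lies where 6x_1 - 5x_2 = -34 and x_1 = 0.
Solving simultaneously gives x_1 = 0, x_2 = 34/5.

x_1 = 0, x_2 = 34/5, maximum W = -34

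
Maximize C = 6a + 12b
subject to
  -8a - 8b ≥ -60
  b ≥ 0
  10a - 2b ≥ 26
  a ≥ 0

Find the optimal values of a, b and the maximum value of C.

Feasible corners and C = 6a + 12b:
  (15/2, 0) → C = 45
  (41/12, 49/12) → C = 139/2
  (13/5, 0) → C = 78/5

The binding constraints are -8a - 8b = -60 and 10a - 2b = 26.
Solving simultaneously gives a = 41/12, b = 49/12.

a = 41/12, b = 49/12, maximum C = 139/2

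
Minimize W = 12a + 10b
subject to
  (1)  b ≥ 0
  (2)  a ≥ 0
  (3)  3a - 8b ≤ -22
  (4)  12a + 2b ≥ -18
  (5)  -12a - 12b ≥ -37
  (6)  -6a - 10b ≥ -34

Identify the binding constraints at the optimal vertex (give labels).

Vertices and W = 12a + 10b:
  (0, 11/4) → W = 55/2
  (0, 37/12) → W = 185/6
  (8/33, 125/44) → W = 689/22

The minimum is at (0, 11/4). Substituting into each constraint, equality holds for (2) and (3); the remaining constraints have slack.

(2) and (3)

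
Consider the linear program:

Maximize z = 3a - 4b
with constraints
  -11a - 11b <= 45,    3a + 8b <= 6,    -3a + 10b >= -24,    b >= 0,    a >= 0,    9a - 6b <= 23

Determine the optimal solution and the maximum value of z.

Extreme points and z = 3a - 4b:
  (2, 0) → z = 6
  (0, 3/4) → z = -3
  (0, 0) → z = 0

a = 2, b = 0, maximum z = 6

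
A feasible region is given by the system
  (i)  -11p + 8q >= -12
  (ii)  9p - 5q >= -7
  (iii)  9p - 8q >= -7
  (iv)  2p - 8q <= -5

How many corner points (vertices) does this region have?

3

Pairwise boundary intersections that survive every other constraint:
  (19/2, 185/16)
  (17/9, 79/72)
  (-2/7, 31/56)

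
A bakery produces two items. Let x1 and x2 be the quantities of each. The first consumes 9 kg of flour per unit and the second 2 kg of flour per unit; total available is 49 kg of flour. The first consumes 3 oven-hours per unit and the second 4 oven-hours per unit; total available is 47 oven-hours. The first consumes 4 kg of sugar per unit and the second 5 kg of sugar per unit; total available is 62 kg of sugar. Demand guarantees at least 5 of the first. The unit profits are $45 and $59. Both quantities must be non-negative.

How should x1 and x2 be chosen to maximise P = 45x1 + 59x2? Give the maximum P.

x1 = 5, x2 = 2, maximum P = 343

Feasible corners and P = 45x1 + 59x2:
  (49/9, 0) → P = 245
  (5, 0) → P = 225
  (5, 2) → P = 343

The optimum lies where 9x1 + 2x2 = 49 and x1 = 5.
Solving simultaneously gives x1 = 5, x2 = 2.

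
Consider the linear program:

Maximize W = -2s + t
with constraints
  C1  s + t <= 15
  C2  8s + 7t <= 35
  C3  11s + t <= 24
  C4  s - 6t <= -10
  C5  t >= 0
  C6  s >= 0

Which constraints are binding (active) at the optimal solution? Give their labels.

Feasible corners and W = -2s + t:
  (133/69, 193/69) → W = -73/69
  (0, 5) → W = 5
  (2, 2) → W = -2
  (0, 5/3) → W = 5/3

The maximum is at (0, 5). Substituting into each constraint, equality holds for C2 and C6; the remaining constraints have slack.

C2 and C6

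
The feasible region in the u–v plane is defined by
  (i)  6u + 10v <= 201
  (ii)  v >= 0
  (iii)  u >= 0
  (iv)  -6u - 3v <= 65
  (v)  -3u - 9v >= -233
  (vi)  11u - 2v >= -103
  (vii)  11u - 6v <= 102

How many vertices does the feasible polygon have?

4

Pairwise boundary intersections that survive every other constraint:
  (0, 201/10)
  (1113/73, 1599/146)
  (0, 0)
  (102/11, 0)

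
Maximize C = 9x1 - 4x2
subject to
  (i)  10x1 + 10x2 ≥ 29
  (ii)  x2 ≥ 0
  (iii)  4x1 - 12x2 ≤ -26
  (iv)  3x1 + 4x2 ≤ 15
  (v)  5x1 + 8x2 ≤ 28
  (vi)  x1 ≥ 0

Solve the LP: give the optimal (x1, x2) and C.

Vertices and C = 9x1 - 4x2:
  (11/20, 47/20) → C = -89/20
  (0, 29/10) → C = -58/5
  (32/23, 121/46) → C = 2
  (0, 7/2) → C = -14

The optimum lies where 4x1 - 12x2 = -26 and 5x1 + 8x2 = 28.
Solving simultaneously gives x1 = 32/23, x2 = 121/46.

x1 = 32/23, x2 = 121/46, maximum C = 2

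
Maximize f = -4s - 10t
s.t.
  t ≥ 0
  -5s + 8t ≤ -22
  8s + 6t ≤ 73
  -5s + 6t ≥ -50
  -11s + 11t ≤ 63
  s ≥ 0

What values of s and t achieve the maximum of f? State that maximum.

s = 22/5, t = 0, maximum f = -88/5

Extreme points and f = -4s - 10t:
  (22/5, 0) → f = -88/5
  (73/8, 0) → f = -73/2
  (358/47, 189/94) → f = -2377/47

At the optimal vertex, t = 0 and -5s + 8t = -22.
Solving simultaneously gives s = 22/5, t = 0.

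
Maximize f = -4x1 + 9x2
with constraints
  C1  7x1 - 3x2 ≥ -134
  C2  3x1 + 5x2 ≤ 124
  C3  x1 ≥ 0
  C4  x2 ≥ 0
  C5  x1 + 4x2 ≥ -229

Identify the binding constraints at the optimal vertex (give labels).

Corner points and f = -4x1 + 9x2:
  (0, 124/5) → f = 1116/5
  (124/3, 0) → f = -496/3
  (0, 0) → f = 0

The maximum is at (0, 124/5). Substituting into each constraint, equality holds for C2 and C3; the remaining constraints have slack.

C2 and C3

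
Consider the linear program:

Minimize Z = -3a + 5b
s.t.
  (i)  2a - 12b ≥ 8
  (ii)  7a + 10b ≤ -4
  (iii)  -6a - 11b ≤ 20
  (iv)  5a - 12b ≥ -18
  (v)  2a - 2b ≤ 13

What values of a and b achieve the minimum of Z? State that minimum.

a = 103/34, b = -59/17, minimum Z = -899/34

Corner points and Z = -3a + 5b:
  (4/13, -8/13) → Z = -4
  (-76/47, -44/47) → Z = 8/47
  (61/17, -99/34) → Z = -861/34
  (103/34, -59/17) → Z = -899/34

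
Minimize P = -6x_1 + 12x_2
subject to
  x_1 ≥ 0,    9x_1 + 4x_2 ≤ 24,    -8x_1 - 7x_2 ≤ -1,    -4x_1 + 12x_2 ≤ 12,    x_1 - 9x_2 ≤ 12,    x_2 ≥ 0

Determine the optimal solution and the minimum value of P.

x_1 = 8/3, x_2 = 0, minimum P = -16

Corner points and P = -6x_1 + 12x_2:
  (0, 1/7) → P = 12/7
  (0, 1) → P = 12
  (60/31, 51/31) → P = 252/31
  (8/3, 0) → P = -16
  (1/8, 0) → P = -3/4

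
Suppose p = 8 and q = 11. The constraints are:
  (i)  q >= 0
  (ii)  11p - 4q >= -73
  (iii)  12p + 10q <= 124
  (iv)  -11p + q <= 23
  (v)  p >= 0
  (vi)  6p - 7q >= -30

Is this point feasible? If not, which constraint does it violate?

not feasible — violates (iii)

Constraint (iii): 12p + 10q = 206, which is not ≤ 124. All other constraints are satisfied.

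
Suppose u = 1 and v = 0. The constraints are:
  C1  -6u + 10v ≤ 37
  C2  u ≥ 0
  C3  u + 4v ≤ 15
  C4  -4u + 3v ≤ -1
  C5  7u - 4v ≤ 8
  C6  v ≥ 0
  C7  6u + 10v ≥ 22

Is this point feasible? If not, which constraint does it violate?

Constraint C7: 6u + 10v = 6, which is not ≥ 22. All other constraints are satisfied.

not feasible — violates C7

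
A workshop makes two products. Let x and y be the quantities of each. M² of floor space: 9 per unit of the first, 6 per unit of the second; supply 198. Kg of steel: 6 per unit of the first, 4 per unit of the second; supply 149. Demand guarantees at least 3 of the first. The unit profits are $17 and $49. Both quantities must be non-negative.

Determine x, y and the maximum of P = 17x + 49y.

x = 3, y = 57/2, maximum P = 2895/2

Extreme points and P = 17x + 49y:
  (22, 0) → P = 374
  (3, 0) → P = 51
  (3, 57/2) → P = 2895/2

At the optimal vertex, 9x + 6y = 198 and x = 3.
Solving simultaneously gives x = 3, y = 57/2.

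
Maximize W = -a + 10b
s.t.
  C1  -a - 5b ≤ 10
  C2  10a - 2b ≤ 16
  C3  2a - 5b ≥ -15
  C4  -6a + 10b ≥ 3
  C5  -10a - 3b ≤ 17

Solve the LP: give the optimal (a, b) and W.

Vertices and W = -a + 10b:
  (55/23, 91/23) → W = 855/23
  (83/44, 63/44) → W = 547/44
  (-65/28, 29/14) → W = 645/28
  (-179/118, -36/59) → W = -541/118

The optimum lies where 10a - 2b = 16 and 2a - 5b = -15.
Solving simultaneously gives a = 55/23, b = 91/23.

a = 55/23, b = 91/23, maximum W = 855/23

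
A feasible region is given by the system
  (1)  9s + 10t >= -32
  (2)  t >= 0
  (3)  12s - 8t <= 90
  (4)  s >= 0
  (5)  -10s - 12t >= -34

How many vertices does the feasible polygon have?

Intersecting each pair of boundary lines and keeping only the points that satisfy every inequality leaves:
  (0, 0)
  (17/5, 0)
  (0, 17/6)

3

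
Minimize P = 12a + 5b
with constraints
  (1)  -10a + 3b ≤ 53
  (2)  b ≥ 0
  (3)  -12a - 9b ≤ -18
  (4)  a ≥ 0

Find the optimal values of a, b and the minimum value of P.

a = 0, b = 2, minimum P = 10

Feasible corners and P = 12a + 5b:
  (0, 53/3) → P = 265/3
  (3/2, 0) → P = 18
  (0, 2) → P = 10
The feasible region is unbounded (it extends along (3, 10), (1, 0)), but P strictly increases along every unbounded feasible direction, so there is no improving ray and the minimum is attained at a vertex.

The optimum lies where -12a - 9b = -18 and a = 0.
Solving simultaneously gives a = 0, b = 2.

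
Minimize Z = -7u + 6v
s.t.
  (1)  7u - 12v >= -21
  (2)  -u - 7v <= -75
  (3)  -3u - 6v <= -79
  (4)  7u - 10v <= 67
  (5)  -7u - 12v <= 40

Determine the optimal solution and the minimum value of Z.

Vertices and Z = -7u + 6v:
  (753/61, 546/61) → Z = -1995/61
  (507/7, 44) → Z = -243
  (1219/59, 458/59) → Z = -5785/59

The optimum lies where 7u - 12v = -21 and 7u - 10v = 67.
Solving simultaneously gives u = 507/7, v = 44.

u = 507/7, v = 44, minimum Z = -243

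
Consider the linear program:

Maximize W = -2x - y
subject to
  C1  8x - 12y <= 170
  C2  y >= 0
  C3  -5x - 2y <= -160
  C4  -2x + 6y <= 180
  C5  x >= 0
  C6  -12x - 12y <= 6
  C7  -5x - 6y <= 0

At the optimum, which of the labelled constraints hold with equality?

Vertices and W = -2x - y:
  (565/19, 215/38) → W = -2475/38
  (265/2, 445/6) → W = -2035/6
  (300/17, 610/17) → W = -1210/17

The maximum is at (565/19, 215/38). Substituting into each constraint, equality holds for C1 and C3; the remaining constraints have slack.

C1 and C3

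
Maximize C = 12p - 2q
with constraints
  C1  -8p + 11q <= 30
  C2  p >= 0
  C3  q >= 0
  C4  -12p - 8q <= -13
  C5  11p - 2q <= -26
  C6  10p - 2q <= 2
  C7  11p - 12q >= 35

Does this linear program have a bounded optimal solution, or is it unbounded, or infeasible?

infeasible

The boundaries 10p - 2q = 2 and 11p - 12q = 35 meet at (-23/49, -164/49), but that point violates p ≥ 0. Every candidate vertex is excluded by some other constraint, so the feasible region is empty.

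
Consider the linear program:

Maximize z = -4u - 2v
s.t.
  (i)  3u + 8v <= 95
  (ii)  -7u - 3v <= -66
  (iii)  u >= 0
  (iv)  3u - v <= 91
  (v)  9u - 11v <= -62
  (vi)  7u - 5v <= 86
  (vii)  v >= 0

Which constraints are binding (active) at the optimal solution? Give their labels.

Feasible corners and z = -4u - 2v:
  (243/47, 467/47) → z = -1906/47
  (183/35, 347/35) → z = -1426/35
  (135/26, 257/26) → z = -527/13

The maximum is at (135/26, 257/26). Substituting into each constraint, equality holds for (ii) and (v); the remaining constraints have slack.

(ii) and (v)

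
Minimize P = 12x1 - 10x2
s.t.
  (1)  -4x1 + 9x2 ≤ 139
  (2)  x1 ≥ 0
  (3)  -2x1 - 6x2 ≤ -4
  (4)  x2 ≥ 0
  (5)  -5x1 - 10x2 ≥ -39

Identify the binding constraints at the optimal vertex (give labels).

Corner points and P = 12x1 - 10x2:
  (0, 2/3) → P = -20/3
  (0, 39/10) → P = -39
  (2, 0) → P = 24
  (39/5, 0) → P = 468/5

The minimum is at (0, 39/10). Substituting into each constraint, equality holds for (2) and (5); the remaining constraints have slack.

(2) and (5)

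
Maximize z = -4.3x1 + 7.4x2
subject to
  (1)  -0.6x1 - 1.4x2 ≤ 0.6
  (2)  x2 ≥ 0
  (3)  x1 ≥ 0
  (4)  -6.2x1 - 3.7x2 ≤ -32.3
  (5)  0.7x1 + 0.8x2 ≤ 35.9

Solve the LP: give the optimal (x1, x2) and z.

Corner points and z = -4.3x1 + 7.4x2:
  (323/62, 0) → z = -13889/620
  (359/7, 0) → z = -15437/70
  (0, 323/37) → z = 323/5
  (0, 359/8) → z = 13283/40

x1 = 0, x2 = 44.875, maximum z = 332.075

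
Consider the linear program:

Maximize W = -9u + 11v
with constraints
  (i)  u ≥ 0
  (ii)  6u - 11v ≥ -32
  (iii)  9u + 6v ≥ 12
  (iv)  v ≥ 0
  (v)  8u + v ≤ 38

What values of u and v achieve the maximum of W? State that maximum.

u = 0, v = 32/11, maximum W = 32

Vertices and W = -9u + 11v:
  (0, 32/11) → W = 32
  (0, 2) → W = 22
  (193/47, 242/47) → W = 925/47
  (4/3, 0) → W = -12
  (19/4, 0) → W = -171/4

The optimum lies where u = 0 and 6u - 11v = -32.
Solving simultaneously gives u = 0, v = 32/11.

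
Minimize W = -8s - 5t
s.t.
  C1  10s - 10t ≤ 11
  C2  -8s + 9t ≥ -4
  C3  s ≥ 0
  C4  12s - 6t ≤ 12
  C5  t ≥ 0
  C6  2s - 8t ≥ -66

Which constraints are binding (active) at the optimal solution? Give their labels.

Feasible corners and W = -8s - 5t:
  (7/5, 4/5) → W = -76/5
  (1/2, 0) → W = -4
  (0, 0) → W = 0
  (0, 33/4) → W = -165/4
  (41/7, 68/7) → W = -668/7

The minimum is at (41/7, 68/7). Substituting into each constraint, equality holds for C4 and C6; the remaining constraints have slack.

C4 and C6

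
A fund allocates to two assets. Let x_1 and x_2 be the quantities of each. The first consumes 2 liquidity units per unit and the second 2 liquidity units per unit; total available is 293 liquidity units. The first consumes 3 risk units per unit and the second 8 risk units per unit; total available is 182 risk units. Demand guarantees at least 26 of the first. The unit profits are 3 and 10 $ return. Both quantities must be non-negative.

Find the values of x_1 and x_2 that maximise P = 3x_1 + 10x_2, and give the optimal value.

x_1 = 26, x_2 = 13, maximum P = 208

Corner points and P = 3x_1 + 10x_2:
  (182/3, 0) → P = 182
  (26, 0) → P = 78
  (26, 13) → P = 208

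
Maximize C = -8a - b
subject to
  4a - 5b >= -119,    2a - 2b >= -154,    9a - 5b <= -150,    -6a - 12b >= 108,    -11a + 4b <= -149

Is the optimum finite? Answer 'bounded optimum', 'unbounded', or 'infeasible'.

The boundaries 4a - 5b = -119 and 2a - 2b = -154 meet at (-266, -189), but that point violates -11a + 4b ≤ -149. Every candidate vertex is excluded by some other constraint, so the feasible region is empty.

infeasible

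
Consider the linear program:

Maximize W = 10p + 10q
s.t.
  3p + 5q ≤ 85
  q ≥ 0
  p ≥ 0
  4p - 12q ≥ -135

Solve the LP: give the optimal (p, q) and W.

p = 85/3, q = 0, maximum W = 850/3

Feasible corners and W = 10p + 10q:
  (85/3, 0) → W = 850/3
  (345/56, 745/56) → W = 2725/14
  (0, 0) → W = 0
  (0, 45/4) → W = 225/2

The binding constraints are 3p + 5q = 85 and q = 0.
Solving simultaneously gives p = 85/3, q = 0.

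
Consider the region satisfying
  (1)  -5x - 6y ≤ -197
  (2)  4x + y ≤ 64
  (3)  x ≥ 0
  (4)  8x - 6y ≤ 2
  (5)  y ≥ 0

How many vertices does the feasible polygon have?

Pairwise boundary intersections that survive every other constraint:
  (187/19, 468/19)
  (0, 197/6)
  (0, 64)

3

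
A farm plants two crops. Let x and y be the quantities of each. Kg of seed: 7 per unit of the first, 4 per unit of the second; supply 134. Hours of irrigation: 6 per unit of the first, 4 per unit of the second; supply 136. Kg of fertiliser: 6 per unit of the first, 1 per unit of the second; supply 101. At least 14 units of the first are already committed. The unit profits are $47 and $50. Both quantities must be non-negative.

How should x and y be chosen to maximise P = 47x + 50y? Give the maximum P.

Corner points and P = 47x + 50y:
  (101/6, 0) → P = 4747/6
  (14, 0) → P = 658
  (270/17, 97/17) → P = 17540/17
  (14, 9) → P = 1108

The optimum lies where 7x + 4y = 134 and x = 14.
Solving simultaneously gives x = 14, y = 9.

x = 14, y = 9, maximum P = 1108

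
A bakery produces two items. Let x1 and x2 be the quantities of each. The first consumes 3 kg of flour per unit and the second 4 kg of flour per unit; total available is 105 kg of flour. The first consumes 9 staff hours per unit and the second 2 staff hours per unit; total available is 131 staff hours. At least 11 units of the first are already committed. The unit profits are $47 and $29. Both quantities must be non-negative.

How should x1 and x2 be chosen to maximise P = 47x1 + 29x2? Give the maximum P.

x1 = 11, x2 = 16, maximum P = 981

Feasible corners and P = 47x1 + 29x2:
  (131/9, 0) → P = 6157/9
  (11, 0) → P = 517
  (11, 16) → P = 981

The optimum lies where 9x1 + 2x2 = 131 and x1 = 11.
Solving simultaneously gives x1 = 11, x2 = 16.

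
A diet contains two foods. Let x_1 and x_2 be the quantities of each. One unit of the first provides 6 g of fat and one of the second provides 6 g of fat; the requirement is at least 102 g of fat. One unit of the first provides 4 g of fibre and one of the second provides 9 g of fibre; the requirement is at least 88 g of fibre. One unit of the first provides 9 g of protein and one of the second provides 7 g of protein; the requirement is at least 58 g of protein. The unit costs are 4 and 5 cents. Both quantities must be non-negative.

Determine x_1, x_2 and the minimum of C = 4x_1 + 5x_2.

Feasible corners and C = 4x_1 + 5x_2:
  (0, 17) → C = 85
  (22, 0) → C = 88
  (13, 4) → C = 72
The feasible region is unbounded (it extends along (0, 1), (1, 0)), but C strictly increases along every unbounded feasible direction, so there is no improving ray and the minimum is attained at a vertex.

x_1 = 13, x_2 = 4, minimum C = 72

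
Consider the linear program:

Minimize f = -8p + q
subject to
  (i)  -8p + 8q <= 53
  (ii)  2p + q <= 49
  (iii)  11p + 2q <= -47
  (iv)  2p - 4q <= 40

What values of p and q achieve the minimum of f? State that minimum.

p = -9/4, q = -89/8, minimum f = 55/8

Feasible corners and f = -8p + q:
  (-241/52, 207/104) → f = 4063/104
  (-133/4, -213/8) → f = 1915/8
  (-9/4, -89/8) → f = 55/8

The optimum lies where 11p + 2q = -47 and 2p - 4q = 40.
Solving simultaneously gives p = -9/4, q = -89/8.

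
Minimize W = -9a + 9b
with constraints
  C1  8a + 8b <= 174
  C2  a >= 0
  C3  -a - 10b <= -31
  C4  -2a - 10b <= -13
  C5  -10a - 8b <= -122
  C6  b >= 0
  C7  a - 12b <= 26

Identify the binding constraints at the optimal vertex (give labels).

C1 and C3

Vertices and W = -9a + 9b:
  (0, 87/4) → W = 783/4
  (373/18, 37/36) → W = -709/4
  (0, 61/4) → W = 549/4
  (243/23, 47/23) → W = -1764/23

The minimum is at (373/18, 37/36). Substituting into each constraint, equality holds for C1 and C3; the remaining constraints have slack.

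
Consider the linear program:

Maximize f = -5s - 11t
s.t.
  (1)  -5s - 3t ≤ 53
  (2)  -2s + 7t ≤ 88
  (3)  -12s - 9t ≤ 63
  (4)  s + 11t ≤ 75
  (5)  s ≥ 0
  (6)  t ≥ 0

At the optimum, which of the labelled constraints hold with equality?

Vertices and f = -5s - 11t:
  (0, 75/11) → f = -75
  (75, 0) → f = -375
  (0, 0) → f = 0

The maximum is at (0, 0). Substituting into each constraint, equality holds for (5) and (6); the remaining constraints have slack.

(5) and (6)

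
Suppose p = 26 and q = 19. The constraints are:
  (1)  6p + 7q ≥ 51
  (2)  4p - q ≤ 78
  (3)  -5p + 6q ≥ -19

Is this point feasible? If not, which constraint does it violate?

Constraint (2): 4p - q = 85, which is not ≤ 78. All other constraints are satisfied.

not feasible — violates (2)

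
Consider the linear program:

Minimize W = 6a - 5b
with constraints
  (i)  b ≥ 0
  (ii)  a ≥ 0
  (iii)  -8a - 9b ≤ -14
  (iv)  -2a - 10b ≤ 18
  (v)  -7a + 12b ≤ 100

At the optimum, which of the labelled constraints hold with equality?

(ii) and (v)

Vertices and W = 6a - 5b:
  (7/4, 0) → W = 21/2
  (0, 14/9) → W = -70/9
  (0, 25/3) → W = -125/3
The feasible region is unbounded (it extends along (12, 7), (1, 0)), but W strictly increases along every unbounded feasible direction, so there is no improving ray and the minimum is attained at a vertex.

The minimum is at (0, 25/3). Substituting into each constraint, equality holds for (ii) and (v); the remaining constraints have slack.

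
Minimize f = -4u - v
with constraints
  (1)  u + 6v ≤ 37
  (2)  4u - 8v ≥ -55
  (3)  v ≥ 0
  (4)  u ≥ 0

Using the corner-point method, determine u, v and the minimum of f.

u = 37, v = 0, minimum f = -148

Corner points and f = -4u - v:
  (37, 0) → f = -148
  (0, 37/6) → f = -37/6
  (0, 0) → f = 0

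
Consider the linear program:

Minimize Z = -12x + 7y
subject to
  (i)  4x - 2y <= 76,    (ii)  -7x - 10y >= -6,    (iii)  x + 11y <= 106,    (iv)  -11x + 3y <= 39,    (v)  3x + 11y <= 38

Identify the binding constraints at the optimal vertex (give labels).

(i) and (iv)

Feasible corners and Z = -12x + 7y:
  (386/27, -254/27) → Z = -6410/27
  (-153/5, -496/5) → Z = -1636/5
  (-372/131, 339/131) → Z = 6837/131

The minimum is at (-153/5, -496/5). Substituting into each constraint, equality holds for (i) and (iv); the remaining constraints have slack.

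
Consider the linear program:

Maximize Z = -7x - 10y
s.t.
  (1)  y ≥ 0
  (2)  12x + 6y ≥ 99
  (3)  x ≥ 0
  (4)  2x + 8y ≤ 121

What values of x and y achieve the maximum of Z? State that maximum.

x = 33/4, y = 0, maximum Z = -231/4

Vertices and Z = -7x - 10y:
  (33/4, 0) → Z = -231/4
  (121/2, 0) → Z = -847/2
  (11/14, 209/14) → Z = -2167/14

The optimum lies where y = 0 and 12x + 6y = 99.
Solving simultaneously gives x = 33/4, y = 0.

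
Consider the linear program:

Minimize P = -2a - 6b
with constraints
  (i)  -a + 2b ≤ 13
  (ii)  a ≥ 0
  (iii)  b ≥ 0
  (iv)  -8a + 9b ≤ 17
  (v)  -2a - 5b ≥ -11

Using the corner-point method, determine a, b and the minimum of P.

a = 7/29, b = 61/29, minimum P = -380/29

Corner points and P = -2a - 6b:
  (0, 0) → P = 0
  (0, 17/9) → P = -34/3
  (11/2, 0) → P = -11
  (7/29, 61/29) → P = -380/29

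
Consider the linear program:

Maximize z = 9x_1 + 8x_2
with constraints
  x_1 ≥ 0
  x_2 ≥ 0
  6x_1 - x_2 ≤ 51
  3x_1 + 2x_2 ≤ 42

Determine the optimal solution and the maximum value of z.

x_1 = 0, x_2 = 21, maximum z = 168

Vertices and z = 9x_1 + 8x_2:
  (0, 0) → z = 0
  (0, 21) → z = 168
  (17/2, 0) → z = 153/2
  (48/5, 33/5) → z = 696/5

At the optimal vertex, x_1 = 0 and 3x_1 + 2x_2 = 42.
Solving simultaneously gives x_1 = 0, x_2 = 21.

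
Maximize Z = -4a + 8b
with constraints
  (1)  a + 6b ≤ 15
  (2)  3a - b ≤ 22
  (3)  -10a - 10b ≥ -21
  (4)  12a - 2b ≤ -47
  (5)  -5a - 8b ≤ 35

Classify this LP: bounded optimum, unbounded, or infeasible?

bounded optimum

Vertices and Z = -4a + 8b:
  (-126/37, 227/74) → Z = 1412/37
  (-15, 5) → Z = 100
  (-223/53, -185/106) → Z = 152/53
The feasible region has finitely many vertices and no improving ray; the maximum is 100 at (-15, 5).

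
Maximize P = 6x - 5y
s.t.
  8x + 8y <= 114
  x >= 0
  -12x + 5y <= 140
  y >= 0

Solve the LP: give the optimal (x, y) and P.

x = 57/4, y = 0, maximum P = 171/2

Corner points and P = 6x - 5y:
  (0, 57/4) → P = -285/4
  (57/4, 0) → P = 171/2
  (0, 0) → P = 0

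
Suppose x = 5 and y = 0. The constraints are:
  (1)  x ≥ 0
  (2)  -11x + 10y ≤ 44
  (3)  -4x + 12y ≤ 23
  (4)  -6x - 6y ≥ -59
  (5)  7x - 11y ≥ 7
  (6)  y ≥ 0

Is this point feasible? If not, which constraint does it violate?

(1): 5 ≥ 0 ✓
(2): -55 ≤ 44 ✓
(3): -20 ≤ 23 ✓
(4): -30 ≥ -59 ✓
(5): 35 ≥ 7 ✓
(6): 0 ≥ 0 ✓

feasible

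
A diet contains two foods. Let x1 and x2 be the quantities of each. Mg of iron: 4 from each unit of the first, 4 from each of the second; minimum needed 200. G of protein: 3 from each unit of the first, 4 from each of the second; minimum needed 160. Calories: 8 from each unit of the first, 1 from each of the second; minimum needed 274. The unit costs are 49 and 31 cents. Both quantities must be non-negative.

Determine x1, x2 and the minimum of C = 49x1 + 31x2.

Feasible corners and C = 49x1 + 31x2:
  (0, 274) → C = 8494
  (160/3, 0) → C = 7840/3
  (40, 10) → C = 2270
  (32, 18) → C = 2126
The feasible region is unbounded (it extends along (0, 1), (1, 0)), but C strictly increases along every unbounded feasible direction, so there is no improving ray and the minimum is attained at a vertex.

At the optimal vertex, 4x1 + 4x2 = 200 and 8x1 + x2 = 274.
Solving simultaneously gives x1 = 32, x2 = 18.

x1 = 32, x2 = 18, minimum C = 2126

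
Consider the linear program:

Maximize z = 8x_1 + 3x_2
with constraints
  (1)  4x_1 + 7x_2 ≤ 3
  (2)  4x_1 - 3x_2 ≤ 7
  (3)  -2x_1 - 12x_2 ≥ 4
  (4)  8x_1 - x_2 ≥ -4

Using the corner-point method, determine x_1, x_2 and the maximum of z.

Corner points and z = 8x_1 + 3x_2:
  (4/3, -5/9) → z = 9
  (-19/20, -18/5) → z = -92/5
  (-26/49, -12/49) → z = -244/49

x_1 = 4/3, x_2 = -5/9, maximum z = 9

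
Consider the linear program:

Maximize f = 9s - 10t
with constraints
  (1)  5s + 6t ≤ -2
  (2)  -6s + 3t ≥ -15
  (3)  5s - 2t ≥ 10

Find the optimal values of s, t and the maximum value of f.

s = 0, t = -5, maximum f = 50

Feasible corners and f = 9s - 10t:
  (28/17, -29/17) → f = 542/17
  (7/5, -3/2) → f = 138/5
  (0, -5) → f = 50

The optimum lies where -6s + 3t = -15 and 5s - 2t = 10.
Solving simultaneously gives s = 0, t = -5.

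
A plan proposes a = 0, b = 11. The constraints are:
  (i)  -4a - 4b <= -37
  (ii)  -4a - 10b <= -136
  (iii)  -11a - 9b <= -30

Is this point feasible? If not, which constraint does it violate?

Constraint (ii): -4a - 10b = -110, which is not ≤ -136. All other constraints are satisfied.

not feasible — violates (ii)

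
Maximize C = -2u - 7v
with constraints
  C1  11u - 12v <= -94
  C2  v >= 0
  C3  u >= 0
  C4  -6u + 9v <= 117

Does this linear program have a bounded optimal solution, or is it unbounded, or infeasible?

Vertices and C = -2u - 7v:
  (0, 47/6) → C = -329/6
  (62/3, 241/9) → C = -2059/9
  (0, 13) → C = -91
The feasible region has finitely many vertices and no improving ray; the maximum is -329/6 at (0, 47/6).

bounded optimum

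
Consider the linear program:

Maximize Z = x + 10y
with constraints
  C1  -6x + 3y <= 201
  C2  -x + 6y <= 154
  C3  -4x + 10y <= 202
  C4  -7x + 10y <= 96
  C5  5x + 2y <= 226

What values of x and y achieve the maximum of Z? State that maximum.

Corner points and Z = x + 10y:
  (-574/13, -277/13) → Z = -3344/13
  (241/8, 491/16) → Z = 337
  (131/4, 249/8) → Z = 344
The feasible region is unbounded (it extends along (-1, -2), (2, -5)), but Z strictly decreases along every unbounded feasible direction, so there is no improving ray and the maximum is attained at a vertex.

x = 131/4, y = 249/8, maximum Z = 344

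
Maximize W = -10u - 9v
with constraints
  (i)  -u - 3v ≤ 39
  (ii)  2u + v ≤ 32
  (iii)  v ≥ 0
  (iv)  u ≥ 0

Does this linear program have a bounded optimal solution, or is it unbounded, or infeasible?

bounded optimum

Feasible corners and W = -10u - 9v:
  (16, 0) → W = -160
  (0, 32) → W = -288
  (0, 0) → W = 0
The feasible region has finitely many vertices and no improving ray; the maximum is 0 at (0, 0).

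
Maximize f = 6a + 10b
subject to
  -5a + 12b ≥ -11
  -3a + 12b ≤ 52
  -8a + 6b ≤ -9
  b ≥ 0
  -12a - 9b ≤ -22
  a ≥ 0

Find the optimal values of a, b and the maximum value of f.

a = 63/2, b = 293/24, maximum f = 3733/12

Vertices and f = 6a + 10b:
  (63/2, 293/24) → f = 3733/12
  (11/5, 0) → f = 66/5
  (70/13, 443/78) → f = 3475/39
  (71/48, 17/36) → f = 979/72
  (11/6, 0) → f = 11

The optimum lies where -5a + 12b = -11 and -3a + 12b = 52.
Solving simultaneously gives a = 63/2, b = 293/24.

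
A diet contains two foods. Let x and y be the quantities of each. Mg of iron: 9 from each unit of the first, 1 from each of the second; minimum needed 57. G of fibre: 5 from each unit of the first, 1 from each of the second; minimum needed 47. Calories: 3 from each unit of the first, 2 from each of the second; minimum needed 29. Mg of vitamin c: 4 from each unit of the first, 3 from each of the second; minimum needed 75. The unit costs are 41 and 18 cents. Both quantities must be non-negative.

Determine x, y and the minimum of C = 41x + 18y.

Corner points and C = 41x + 18y:
  (0, 57) → C = 1026
  (75/4, 0) → C = 3075/4
  (5/2, 69/2) → C = 1447/2
  (6, 17) → C = 552
The feasible region is unbounded (it extends along (0, 1), (1, 0)), but C strictly increases along every unbounded feasible direction, so there is no improving ray and the minimum is attained at a vertex.

At the optimal vertex, 5x + y = 47 and 4x + 3y = 75.
Solving simultaneously gives x = 6, y = 17.

x = 6, y = 17, minimum C = 552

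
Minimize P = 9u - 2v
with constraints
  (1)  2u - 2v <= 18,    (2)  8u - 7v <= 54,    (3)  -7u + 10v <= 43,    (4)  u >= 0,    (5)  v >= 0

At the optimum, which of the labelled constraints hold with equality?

(3) and (4)

Corner points and P = 9u - 2v:
  (841/31, 722/31) → P = 6125/31
  (27/4, 0) → P = 243/4
  (0, 43/10) → P = -43/5
  (0, 0) → P = 0

The minimum is at (0, 43/10). Substituting into each constraint, equality holds for (3) and (4); the remaining constraints have slack.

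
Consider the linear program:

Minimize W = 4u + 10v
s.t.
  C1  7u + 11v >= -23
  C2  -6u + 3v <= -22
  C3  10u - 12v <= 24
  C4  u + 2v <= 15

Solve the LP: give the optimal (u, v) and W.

Extreme points and W = 4u + 10v:
  (32/7, 38/21) → W = 764/21
  (89/15, 68/15) → W = 1036/15
  (57/8, 63/16) → W = 543/8

The binding constraints are -6u + 3v = -22 and 10u - 12v = 24.
Solving simultaneously gives u = 32/7, v = 38/21.

u = 32/7, v = 38/21, minimum W = 764/21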